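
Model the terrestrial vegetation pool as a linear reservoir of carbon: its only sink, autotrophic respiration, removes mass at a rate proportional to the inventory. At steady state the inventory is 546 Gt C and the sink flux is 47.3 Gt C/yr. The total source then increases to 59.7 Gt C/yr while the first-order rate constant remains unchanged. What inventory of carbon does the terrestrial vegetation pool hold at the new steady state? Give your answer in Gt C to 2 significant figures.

690 Gt C

Rate constant k = F/M = 47.3 / 546 = 0.08663 yr⁻¹.
At the new steady state, source = k·M_new ⇒ M_new = 59.7 / 0.08663 = 689.1 Gt C.
(Equivalently M_new = M × F_new/F_old = 546 × 59.7/47.3.)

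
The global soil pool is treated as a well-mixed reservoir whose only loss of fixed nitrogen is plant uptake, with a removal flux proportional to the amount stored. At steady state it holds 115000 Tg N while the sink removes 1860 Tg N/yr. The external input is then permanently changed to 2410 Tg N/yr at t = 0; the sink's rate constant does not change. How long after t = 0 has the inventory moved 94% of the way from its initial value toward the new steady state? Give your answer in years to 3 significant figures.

174 yr

τ = M₀/F₀ = 115000/1860 = 61.83 yr.
The remaining gap fraction is e^(−t/τ); 94% covered ⇒ e^(−t/τ) = 0.0600.
t = −τ ln(0.0600) = 61.83 × 2.813 = 173.9 yr.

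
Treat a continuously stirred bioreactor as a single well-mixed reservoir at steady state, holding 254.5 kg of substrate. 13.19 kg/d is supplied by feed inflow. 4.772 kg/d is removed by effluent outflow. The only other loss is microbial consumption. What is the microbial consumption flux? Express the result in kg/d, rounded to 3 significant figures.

At steady state ΣF_in = ΣF_out.
ΣF_in = 13.190 kg/d.
Microbial consumption flux = ΣF_in − (4.772) = 13.190 − 4.772 = 8.418 kg/d.

8.42 kg/d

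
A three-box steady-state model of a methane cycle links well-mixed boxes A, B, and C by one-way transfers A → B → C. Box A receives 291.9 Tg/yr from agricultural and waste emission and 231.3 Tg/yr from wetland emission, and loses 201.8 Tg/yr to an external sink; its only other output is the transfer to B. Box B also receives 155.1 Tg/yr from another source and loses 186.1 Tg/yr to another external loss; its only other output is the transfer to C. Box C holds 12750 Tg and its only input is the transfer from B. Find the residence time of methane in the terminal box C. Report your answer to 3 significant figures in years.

Box A: F(A→B) = (291.9 + 231.3) − 201.8 = 321.40 Tg/yr.
Box B: F(B→C) = (321.40 + 155.1) − 186.1 = 290.40 Tg/yr.
Box C throughput = its input = 290.40 Tg/yr; τ = 12750 / 290.40 = 43.90 yr.

43.9 yr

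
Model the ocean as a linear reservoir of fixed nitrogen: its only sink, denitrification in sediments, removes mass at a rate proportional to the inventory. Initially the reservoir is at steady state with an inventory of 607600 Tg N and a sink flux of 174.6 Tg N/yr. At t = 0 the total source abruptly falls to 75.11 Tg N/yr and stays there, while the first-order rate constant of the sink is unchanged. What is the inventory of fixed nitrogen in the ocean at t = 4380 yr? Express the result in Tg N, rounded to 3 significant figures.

360000 Tg N

τ = M₀/F₀ = 607600/174.6 = 3480 yr; rate constant k = 1/τ.
New steady state M_∞ = F₁/k = F₁·τ = 75.11 × 3480 = 261380 Tg N.
M(t) = M_∞ + (M₀ − M_∞)·e^(−t/τ); t/τ = 4380/3480 = 1.259, so e^(−t/τ) = 0.2840.
M(t) = 261380 + 346200 × 0.2840 = 359720 Tg N.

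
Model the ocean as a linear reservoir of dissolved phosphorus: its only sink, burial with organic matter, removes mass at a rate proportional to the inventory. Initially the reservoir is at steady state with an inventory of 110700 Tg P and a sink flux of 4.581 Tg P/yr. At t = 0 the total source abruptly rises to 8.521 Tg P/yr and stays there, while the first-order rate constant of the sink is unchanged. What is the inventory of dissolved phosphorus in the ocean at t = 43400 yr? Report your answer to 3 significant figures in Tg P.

190000 Tg P

The sink rate constant is k = F₀/M₀ = 4.581/110700 = 4.138×10^-5 yr⁻¹.
Solving dM/dt = F₁ − kM with M(0) = M₀ gives M(t) = F₁/k + (M₀ − F₁/k)·e^(−kt).
F₁/k = 8.521/4.138×10^-5 = 205910 Tg P; kt = 4.138×10^-5 × 43400 = 1.796, e^(−kt) = 0.1660.
M(43400) = 205910 + (110700 − 205910) × 0.1660 = 205910 − 15800 = 190110 Tg P.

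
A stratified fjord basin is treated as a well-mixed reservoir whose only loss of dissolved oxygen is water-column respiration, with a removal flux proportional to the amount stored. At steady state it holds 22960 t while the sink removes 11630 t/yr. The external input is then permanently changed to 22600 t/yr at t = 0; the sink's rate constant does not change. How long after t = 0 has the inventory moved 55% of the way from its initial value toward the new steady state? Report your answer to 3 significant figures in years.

1.58 yr

τ = M₀/F₀ = 22960/11630 = 1.974 yr.
The remaining gap fraction is e^(−t/τ); 55% covered ⇒ e^(−t/τ) = 0.450.
t = −τ ln(0.450) = 1.974 × 0.7985 = 1.576 yr.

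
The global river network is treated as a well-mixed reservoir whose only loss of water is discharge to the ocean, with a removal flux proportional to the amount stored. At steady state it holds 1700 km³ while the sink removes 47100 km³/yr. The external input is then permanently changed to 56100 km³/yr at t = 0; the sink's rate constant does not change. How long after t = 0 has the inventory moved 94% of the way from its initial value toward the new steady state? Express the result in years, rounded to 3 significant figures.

τ = M₀/F₀ = 1700/47100 = 0.03609 yr.
The remaining gap fraction is e^(−t/τ); 94% covered ⇒ e^(−t/τ) = 0.0600.
t = −τ ln(0.0600) = 0.03609 × 2.813 = 0.1015 yr.

0.102 yr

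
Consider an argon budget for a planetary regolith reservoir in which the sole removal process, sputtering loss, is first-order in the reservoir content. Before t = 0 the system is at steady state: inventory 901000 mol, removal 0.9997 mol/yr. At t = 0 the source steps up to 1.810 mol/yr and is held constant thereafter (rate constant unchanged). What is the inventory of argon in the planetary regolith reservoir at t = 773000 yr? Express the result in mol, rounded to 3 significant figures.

The sink rate constant is k = F₀/M₀ = 0.9997/901000 = 1.110×10^-6 yr⁻¹.
Solving dM/dt = F₁ − kM with M(0) = M₀ gives M(t) = F₁/k + (M₀ − F₁/k)·e^(−kt).
F₁/k = 1.810/1.110×10^-6 = 1.6313×10^6 mol; kt = 1.110×10^-6 × 773000 = 0.8577, e^(−kt) = 0.4241.
M(773000) = 1.6313×10^6 + (901000 − 1.6313×10^6) × 0.4241 = 1.6313×10^6 − 309800 = 1.3215×10^6 mol.

1.32×10^6 mol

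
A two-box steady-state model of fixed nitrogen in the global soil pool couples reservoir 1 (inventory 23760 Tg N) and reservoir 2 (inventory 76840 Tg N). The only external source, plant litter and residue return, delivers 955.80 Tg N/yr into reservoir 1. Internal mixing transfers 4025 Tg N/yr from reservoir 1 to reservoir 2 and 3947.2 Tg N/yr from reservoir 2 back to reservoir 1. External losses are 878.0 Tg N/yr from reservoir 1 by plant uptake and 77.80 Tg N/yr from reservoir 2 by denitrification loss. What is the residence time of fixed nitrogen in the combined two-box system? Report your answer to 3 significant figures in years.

105 yr

Treat the two boxes together as one reservoir: the mixing fluxes between them are internal recycling, so τ = ΣM / Σ(external losses).
M_total = 23760 + 76840 = 100600 Tg N.
ΣF_external_out = 878.0 + 77.80 = 955.80 Tg N/yr.
τ = M_total / ΣF_ext = 100600 / 955.80 = 105.3 yr.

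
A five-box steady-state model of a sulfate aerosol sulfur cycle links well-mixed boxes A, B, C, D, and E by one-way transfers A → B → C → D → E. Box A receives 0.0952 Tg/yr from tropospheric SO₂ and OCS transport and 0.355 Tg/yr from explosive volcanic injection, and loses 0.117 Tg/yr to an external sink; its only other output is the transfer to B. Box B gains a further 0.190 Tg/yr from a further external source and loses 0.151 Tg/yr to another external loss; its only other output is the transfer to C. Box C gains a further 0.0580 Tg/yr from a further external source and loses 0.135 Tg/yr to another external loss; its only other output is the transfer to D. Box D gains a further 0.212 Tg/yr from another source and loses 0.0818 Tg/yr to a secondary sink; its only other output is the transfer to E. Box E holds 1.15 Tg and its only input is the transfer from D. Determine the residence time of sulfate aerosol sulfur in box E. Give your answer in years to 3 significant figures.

2.70 yr

Box A: F(A→B) = (0.0952 + 0.355) − 0.117 = 0.33320 Tg/yr.
Box B: F(B→C) = (0.33320 + 0.190) − 0.151 = 0.37220 Tg/yr.
Box C: F(C→D) = (0.37220 + 0.0580) − 0.135 = 0.29520 Tg/yr.
Box D: F(D→E) = (0.29520 + 0.212) − 0.0818 = 0.42540 Tg/yr.
Box E throughput = its input = 0.42540 Tg/yr; τ = 1.15 / 0.42540 = 2.703 yr.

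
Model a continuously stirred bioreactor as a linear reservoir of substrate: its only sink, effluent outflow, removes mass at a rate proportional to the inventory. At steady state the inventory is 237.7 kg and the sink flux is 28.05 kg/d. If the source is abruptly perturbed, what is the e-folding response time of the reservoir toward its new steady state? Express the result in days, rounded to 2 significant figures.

For a linear reservoir the response time equals the residence time τ = M/F.
τ = 237.7 / 28.05 = 8.474 d.

8.5 d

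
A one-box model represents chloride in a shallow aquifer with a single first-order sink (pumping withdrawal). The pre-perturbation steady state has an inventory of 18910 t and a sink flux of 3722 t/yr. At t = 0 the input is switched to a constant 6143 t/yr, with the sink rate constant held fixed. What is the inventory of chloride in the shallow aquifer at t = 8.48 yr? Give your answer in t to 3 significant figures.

τ = M₀/F₀ = 18910/3722 = 5.081 yr; rate constant k = 1/τ.
New steady state M_∞ = F₁/k = F₁·τ = 6143 × 5.081 = 31210 t.
M(t) = M_∞ + (M₀ − M_∞)·e^(−t/τ); t/τ = 8.48/5.081 = 1.669, so e^(−t/τ) = 0.1884.
M(t) = 31210 − 12300 × 0.1884 = 28893 t.

28900 t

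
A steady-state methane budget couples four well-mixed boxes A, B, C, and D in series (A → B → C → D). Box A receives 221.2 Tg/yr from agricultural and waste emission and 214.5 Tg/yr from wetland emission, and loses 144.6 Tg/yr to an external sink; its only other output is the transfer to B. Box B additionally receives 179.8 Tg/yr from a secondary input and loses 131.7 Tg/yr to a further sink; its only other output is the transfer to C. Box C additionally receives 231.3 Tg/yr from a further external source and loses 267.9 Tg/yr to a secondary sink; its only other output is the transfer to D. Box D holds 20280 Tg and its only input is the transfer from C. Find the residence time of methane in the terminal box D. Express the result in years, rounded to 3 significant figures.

Box A: F(A→B) = (221.2 + 214.5) − 144.6 = 291.10 Tg/yr.
Box B: F(B→C) = (291.10 + 179.8) − 131.7 = 339.20 Tg/yr.
Box C: F(C→D) = (339.20 + 231.3) − 267.9 = 302.60 Tg/yr.
Box D throughput = its input = 302.60 Tg/yr; τ = 20280 / 302.60 = 67.02 yr.

67.0 yr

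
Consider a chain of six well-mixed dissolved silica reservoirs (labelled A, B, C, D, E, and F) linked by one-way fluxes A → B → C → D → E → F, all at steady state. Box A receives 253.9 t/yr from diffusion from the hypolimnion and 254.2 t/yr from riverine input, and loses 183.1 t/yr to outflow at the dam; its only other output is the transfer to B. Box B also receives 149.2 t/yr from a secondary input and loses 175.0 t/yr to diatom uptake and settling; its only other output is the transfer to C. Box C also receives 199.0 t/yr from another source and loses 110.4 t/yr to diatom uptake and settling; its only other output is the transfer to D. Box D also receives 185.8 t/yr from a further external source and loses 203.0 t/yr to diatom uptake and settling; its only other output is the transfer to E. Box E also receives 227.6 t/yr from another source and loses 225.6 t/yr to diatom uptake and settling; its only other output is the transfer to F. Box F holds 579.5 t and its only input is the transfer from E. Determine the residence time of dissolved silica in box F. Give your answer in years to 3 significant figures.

1.56 yr

Box A: F(A→B) = (253.9 + 254.2) − 183.1 = 325.00 t/yr.
Box B: F(B→C) = (325.00 + 149.2) − 175.0 = 299.20 t/yr.
Box C: F(C→D) = (299.20 + 199.0) − 110.4 = 387.80 t/yr.
Box D: F(D→E) = (387.80 + 185.8) − 203.0 = 370.60 t/yr.
Box E: F(E→F) = (370.60 + 227.6) − 225.6 = 372.60 t/yr.
Box F throughput = its input = 372.60 t/yr; τ = 579.5 / 372.60 = 1.555 yr.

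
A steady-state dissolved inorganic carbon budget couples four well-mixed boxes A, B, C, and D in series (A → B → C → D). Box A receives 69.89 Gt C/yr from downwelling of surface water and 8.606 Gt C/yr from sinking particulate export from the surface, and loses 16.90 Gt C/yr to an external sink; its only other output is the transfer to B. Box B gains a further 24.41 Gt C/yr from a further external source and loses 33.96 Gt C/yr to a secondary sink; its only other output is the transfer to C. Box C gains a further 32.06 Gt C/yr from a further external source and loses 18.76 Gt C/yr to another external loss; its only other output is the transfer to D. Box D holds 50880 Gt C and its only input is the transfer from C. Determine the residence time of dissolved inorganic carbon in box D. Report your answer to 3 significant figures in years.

Box A: F(A→B) = (69.89 + 8.606) − 16.90 = 61.596 Gt C/yr.
Box B: F(B→C) = (61.596 + 24.41) − 33.96 = 52.046 Gt C/yr.
Box C: F(C→D) = (52.046 + 32.06) − 18.76 = 65.346 Gt C/yr.
Box D throughput = its input = 65.346 Gt C/yr; τ = 50880 / 65.346 = 778.6 yr.

779 yr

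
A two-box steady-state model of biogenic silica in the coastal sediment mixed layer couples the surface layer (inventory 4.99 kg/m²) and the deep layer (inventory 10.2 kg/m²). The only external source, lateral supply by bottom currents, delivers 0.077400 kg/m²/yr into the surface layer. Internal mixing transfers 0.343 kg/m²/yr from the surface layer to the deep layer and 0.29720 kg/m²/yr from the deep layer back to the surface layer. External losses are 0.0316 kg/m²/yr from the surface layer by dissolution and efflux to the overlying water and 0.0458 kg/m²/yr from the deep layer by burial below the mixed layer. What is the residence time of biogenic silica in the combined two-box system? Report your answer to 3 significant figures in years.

Treat the two boxes together as one reservoir: the mixing fluxes between them are internal recycling, so τ = ΣM / Σ(external losses).
M_total = 4.99 + 10.2 = 15.190 kg/m².
ΣF_external_out = 0.0316 + 0.0458 = 0.077400 kg/m²/yr.
τ = M_total / ΣF_ext = 15.190 / 0.077400 = 196.3 yr.

196 yr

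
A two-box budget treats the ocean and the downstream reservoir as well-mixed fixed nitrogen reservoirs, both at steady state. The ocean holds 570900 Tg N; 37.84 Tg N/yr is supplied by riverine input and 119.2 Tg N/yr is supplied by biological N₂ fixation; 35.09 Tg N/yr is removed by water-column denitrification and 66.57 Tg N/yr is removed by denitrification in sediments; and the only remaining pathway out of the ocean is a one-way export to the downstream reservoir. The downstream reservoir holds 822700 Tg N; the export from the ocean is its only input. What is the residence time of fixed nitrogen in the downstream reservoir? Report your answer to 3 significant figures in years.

Balance the ocean: ΣF_in = 37.84 + 119.2 = 157.04 Tg N/yr.
Export to the downstream reservoir = ΣF_in − (35.09 + 66.57) = 55.380 Tg N/yr.
At steady state the output of the downstream reservoir equals its input, 55.380 Tg N/yr.
τ = M / F = 822700 / 55.380 = 14860 yr.

14900 yr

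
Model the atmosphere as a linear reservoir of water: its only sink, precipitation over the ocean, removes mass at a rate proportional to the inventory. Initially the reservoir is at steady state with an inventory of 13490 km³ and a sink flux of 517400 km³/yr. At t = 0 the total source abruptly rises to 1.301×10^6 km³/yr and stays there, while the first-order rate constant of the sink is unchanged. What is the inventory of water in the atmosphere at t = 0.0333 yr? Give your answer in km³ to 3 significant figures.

The sink rate constant is k = F₀/M₀ = 517400/13490 = 38.35 yr⁻¹.
Solving dM/dt = F₁ − kM with M(0) = M₀ gives M(t) = F₁/k + (M₀ − F₁/k)·e^(−kt).
F₁/k = 1.301×10^6/38.35 = 33921 km³; kt = 38.35 × 0.0333 = 1.277, e^(−kt) = 0.2788.
M(0.0333) = 33921 + (13490 − 33921) × 0.2788 = 33921 − 5696 = 28224 km³.

28200 km³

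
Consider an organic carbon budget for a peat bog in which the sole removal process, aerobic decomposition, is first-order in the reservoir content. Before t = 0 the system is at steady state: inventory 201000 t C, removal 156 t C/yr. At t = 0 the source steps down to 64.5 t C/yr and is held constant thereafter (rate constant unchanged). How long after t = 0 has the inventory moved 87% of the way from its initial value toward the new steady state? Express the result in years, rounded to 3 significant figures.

2630 yr

τ = M₀/F₀ = 201000/156 = 1288 yr.
The remaining gap fraction is e^(−t/τ); 87% covered ⇒ e^(−t/τ) = 0.130.
t = −τ ln(0.130) = 1288 × 2.040 = 2629 yr.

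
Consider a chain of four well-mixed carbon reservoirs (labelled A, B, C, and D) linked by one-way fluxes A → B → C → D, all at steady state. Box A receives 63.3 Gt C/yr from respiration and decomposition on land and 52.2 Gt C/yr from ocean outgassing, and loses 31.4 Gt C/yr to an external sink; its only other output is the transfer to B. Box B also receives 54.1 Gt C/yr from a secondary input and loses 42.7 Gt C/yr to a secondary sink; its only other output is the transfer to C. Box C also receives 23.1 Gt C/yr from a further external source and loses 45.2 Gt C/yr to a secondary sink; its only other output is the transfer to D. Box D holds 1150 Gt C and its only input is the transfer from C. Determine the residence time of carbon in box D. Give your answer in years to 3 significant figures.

Box A: F(A→B) = (63.3 + 52.2) − 31.4 = 84.100 Gt C/yr.
Box B: F(B→C) = (84.100 + 54.1) − 42.7 = 95.500 Gt C/yr.
Box C: F(C→D) = (95.500 + 23.1) − 45.2 = 73.400 Gt C/yr.
Box D throughput = its input = 73.400 Gt C/yr; τ = 1150 / 73.400 = 15.67 yr.

15.7 yr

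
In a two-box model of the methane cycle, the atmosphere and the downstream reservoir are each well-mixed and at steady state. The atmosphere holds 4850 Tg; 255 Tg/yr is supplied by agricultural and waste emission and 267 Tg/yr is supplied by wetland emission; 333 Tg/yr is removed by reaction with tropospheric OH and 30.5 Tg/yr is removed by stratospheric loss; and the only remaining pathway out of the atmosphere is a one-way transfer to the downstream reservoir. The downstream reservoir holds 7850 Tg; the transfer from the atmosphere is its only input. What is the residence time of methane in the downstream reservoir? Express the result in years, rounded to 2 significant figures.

50 yr

Balance the atmosphere: ΣF_in = 255 + 267 = 522.00 Tg/yr.
Transfer to the downstream reservoir = ΣF_in − (333 + 30.5) = 158.50 Tg/yr.
At steady state the output of the downstream reservoir equals its input, 158.50 Tg/yr.
τ = M / F = 7850 / 158.50 = 49.53 yr.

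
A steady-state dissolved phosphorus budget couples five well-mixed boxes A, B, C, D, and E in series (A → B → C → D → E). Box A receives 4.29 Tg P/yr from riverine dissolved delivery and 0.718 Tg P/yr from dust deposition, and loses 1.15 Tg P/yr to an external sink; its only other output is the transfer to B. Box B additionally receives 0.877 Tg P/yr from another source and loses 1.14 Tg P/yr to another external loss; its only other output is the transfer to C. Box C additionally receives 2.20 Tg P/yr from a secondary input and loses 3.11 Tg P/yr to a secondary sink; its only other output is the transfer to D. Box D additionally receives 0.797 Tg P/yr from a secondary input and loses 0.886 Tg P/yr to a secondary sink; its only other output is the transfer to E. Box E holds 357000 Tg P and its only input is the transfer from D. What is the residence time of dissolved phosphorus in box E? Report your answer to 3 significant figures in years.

Box A: F(A→B) = (4.29 + 0.718) − 1.15 = 3.8580 Tg P/yr.
Box B: F(B→C) = (3.8580 + 0.877) − 1.14 = 3.5950 Tg P/yr.
Box C: F(C→D) = (3.5950 + 2.20) − 3.11 = 2.6850 Tg P/yr.
Box D: F(D→E) = (2.6850 + 0.797) − 0.886 = 2.5960 Tg P/yr.
Box E throughput = its input = 2.5960 Tg P/yr; τ = 357000 / 2.5960 = 137500 yr.

138000 yr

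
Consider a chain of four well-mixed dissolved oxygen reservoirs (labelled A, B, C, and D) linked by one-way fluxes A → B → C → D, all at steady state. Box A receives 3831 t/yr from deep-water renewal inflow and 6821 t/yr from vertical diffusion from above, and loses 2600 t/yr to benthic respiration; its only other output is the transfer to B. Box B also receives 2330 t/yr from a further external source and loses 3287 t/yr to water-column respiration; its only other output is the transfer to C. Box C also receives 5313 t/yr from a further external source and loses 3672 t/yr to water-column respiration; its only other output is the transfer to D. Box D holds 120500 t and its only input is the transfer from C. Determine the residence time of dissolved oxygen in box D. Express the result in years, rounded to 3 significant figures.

Box A: F(A→B) = (3831 + 6821) − 2600 = 8052.0 t/yr.
Box B: F(B→C) = (8052.0 + 2330) − 3287 = 7095.0 t/yr.
Box C: F(C→D) = (7095.0 + 5313) − 3672 = 8736.0 t/yr.
Box D throughput = its input = 8736.0 t/yr; τ = 120500 / 8736.0 = 13.79 yr.

13.8 yr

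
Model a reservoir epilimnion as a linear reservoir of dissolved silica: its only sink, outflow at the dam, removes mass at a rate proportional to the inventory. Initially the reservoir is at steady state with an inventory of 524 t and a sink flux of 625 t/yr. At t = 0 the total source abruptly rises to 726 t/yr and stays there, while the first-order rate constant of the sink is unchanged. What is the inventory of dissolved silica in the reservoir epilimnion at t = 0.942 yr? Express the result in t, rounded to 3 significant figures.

581 t

The sink rate constant is k = F₀/M₀ = 625/524 = 1.193 yr⁻¹.
Solving dM/dt = F₁ − kM with M(0) = M₀ gives M(t) = F₁/k + (M₀ − F₁/k)·e^(−kt).
F₁/k = 726/1.193 = 608.68 t; kt = 1.193 × 0.942 = 1.124, e^(−kt) = 0.3251.
M(0.942) = 608.68 + (524 − 608.68) × 0.3251 = 608.68 − 27.53 = 581.15 t.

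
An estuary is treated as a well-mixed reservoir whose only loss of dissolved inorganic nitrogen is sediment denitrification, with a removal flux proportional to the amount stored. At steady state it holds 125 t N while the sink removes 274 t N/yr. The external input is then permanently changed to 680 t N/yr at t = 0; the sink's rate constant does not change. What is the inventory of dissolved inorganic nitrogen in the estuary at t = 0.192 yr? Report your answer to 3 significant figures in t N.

189 t N

τ = M₀/F₀ = 125/274 = 0.4562 yr; rate constant k = 1/τ.
New steady state M_∞ = F₁/k = F₁·τ = 680 × 0.4562 = 310.22 t N.
M(t) = M_∞ + (M₀ − M_∞)·e^(−t/τ); t/τ = 0.192/0.4562 = 0.4209, so e^(−t/τ) = 0.6565.
M(t) = 310.22 − 185.2 × 0.6565 = 188.63 t N.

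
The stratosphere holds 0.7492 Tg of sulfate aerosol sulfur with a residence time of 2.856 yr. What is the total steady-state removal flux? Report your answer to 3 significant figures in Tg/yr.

F = M / τ = 0.7492 / 2.856 = 0.2623 Tg/yr.

0.262 Tg/yr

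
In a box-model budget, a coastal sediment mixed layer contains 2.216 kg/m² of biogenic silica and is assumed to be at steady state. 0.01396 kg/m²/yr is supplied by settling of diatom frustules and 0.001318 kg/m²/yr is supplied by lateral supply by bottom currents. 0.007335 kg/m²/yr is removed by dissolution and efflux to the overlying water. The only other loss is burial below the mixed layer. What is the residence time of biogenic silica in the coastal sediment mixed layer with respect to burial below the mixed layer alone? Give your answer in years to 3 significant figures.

279 yr

At steady state ΣF_in = ΣF_out.
ΣF_in = 0.01396 + 0.001318 = 0.015278 kg/m²/yr.
Burial below the mixed layer flux = ΣF_in − (0.007335) = 0.015278 − 0.007335 = 0.007943 kg/m²/yr.
τ = M / F = 2.216 / 0.007943 = 279.0 yr.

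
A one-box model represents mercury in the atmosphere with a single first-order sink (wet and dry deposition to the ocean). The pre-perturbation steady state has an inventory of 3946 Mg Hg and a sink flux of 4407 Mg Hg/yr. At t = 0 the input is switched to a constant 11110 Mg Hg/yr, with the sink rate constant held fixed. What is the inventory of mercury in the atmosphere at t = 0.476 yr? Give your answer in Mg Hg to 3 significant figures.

6420 Mg Hg

τ = M₀/F₀ = 3946/4407 = 0.8954 yr; rate constant k = 1/τ.
New steady state M_∞ = F₁/k = F₁·τ = 11110 × 0.8954 = 9947.8 Mg Hg.
M(t) = M_∞ + (M₀ − M_∞)·e^(−t/τ); t/τ = 0.476/0.8954 = 0.5316, so e^(−t/τ) = 0.5877.
M(t) = 9947.8 − 6002 × 0.5877 = 6420.8 Mg Hg.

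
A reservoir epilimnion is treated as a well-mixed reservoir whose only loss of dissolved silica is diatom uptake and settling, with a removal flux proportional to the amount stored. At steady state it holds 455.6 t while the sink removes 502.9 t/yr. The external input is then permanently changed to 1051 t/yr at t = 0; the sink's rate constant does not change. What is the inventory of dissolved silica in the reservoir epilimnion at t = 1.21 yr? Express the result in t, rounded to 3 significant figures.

Residence time τ = M₀/F₀ = 0.9059 yr. The eventual steady state is M_∞ = M₀·(F₁/F₀) = 455.6 × 1051/502.9 = 952.15 t.
The anomaly ΔM(t) = M(t) − M_∞ decays as ΔM₀·e^(−t/τ) with ΔM₀ = 455.6 − 952.15 = −496.5 t.
At t = 1.21 yr, e^(−t/τ) = e^(−1.336) = 0.2630, so ΔM = −130.6 t and M = 952.15 − 130.6 = 821.56 t.

822 t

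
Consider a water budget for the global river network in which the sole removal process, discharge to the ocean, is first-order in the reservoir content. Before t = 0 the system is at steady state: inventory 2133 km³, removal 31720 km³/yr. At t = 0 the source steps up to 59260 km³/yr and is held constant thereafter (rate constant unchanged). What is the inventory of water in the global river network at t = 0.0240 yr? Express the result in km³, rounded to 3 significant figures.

Residence time τ = M₀/F₀ = 0.06724 yr. The eventual steady state is M_∞ = M₀·(F₁/F₀) = 2133 × 59260/31720 = 3984.9 km³.
The anomaly ΔM(t) = M(t) − M_∞ decays as ΔM₀·e^(−t/τ) with ΔM₀ = 2133 − 3984.9 = −1852 km³.
At t = 0.0240 yr, e^(−t/τ) = e^(−0.3569) = 0.6998, so ΔM = −1296 km³ and M = 3984.9 − 1296 = 2688.9 km³.

2690 km³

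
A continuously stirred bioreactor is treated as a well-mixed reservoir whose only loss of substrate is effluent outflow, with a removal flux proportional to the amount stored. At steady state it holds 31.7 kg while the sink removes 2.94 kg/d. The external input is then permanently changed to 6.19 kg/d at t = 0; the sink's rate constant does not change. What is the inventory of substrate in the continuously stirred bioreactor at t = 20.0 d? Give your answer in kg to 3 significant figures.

61.3 kg

Residence time τ = M₀/F₀ = 10.78 d. The eventual steady state is M_∞ = M₀·(F₁/F₀) = 31.7 × 6.19/2.94 = 66.743 kg.
The anomaly ΔM(t) = M(t) − M_∞ decays as ΔM₀·e^(−t/τ) with ΔM₀ = 31.7 − 66.743 = −35.04 kg.
At t = 20.0 d, e^(−t/τ) = e^(−1.855) = 0.1565, so ΔM = −5.483 kg and M = 66.743 − 5.483 = 61.259 kg.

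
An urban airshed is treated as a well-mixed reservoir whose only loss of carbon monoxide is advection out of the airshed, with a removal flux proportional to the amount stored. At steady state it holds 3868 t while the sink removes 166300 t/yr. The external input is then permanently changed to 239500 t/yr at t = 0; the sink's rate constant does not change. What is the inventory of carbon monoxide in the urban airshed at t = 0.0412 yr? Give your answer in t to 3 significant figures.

Residence time τ = M₀/F₀ = 0.02326 yr. The eventual steady state is M_∞ = M₀·(F₁/F₀) = 3868 × 239500/166300 = 5570.6 t.
The anomaly ΔM(t) = M(t) − M_∞ decays as ΔM₀·e^(−t/τ) with ΔM₀ = 3868 − 5570.6 = −1703 t.
At t = 0.0412 yr, e^(−t/τ) = e^(−1.771) = 0.1701, so ΔM = −289.6 t and M = 5570.6 − 289.6 = 5281.0 t.

5280 t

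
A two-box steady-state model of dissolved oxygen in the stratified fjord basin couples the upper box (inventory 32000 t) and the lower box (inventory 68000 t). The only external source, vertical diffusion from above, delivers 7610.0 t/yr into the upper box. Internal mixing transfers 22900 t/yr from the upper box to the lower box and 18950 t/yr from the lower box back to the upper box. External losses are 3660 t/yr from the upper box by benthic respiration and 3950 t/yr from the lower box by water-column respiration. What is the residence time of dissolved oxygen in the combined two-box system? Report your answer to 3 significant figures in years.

13.1 yr

Residence time in the combined system uses the total inventory and the total *external* removal — internal exchanges between the two boxes cancel.
M_total = 32000 + 68000 = 100000 t.
ΣF_external_out = 3660 + 3950 = 7610.0 t/yr.
τ = M_total / ΣF_ext = 100000 / 7610.0 = 13.14 yr.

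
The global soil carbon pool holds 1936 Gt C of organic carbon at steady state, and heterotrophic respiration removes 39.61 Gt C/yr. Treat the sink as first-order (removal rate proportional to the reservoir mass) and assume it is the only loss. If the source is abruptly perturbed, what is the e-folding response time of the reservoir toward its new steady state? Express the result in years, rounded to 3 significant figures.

48.9 yr

For a linear reservoir the response time equals the residence time τ = M/F.
τ = 1936 / 39.61 = 48.88 yr.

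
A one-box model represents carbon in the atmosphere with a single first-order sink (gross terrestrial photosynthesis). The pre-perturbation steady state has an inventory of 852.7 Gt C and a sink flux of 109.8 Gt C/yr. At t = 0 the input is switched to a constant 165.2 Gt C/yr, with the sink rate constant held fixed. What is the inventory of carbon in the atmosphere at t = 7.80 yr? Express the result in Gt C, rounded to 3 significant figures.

τ = M₀/F₀ = 852.7/109.8 = 7.766 yr; rate constant k = 1/τ.
New steady state M_∞ = F₁/k = F₁·τ = 165.2 × 7.766 = 1282.9 Gt C.
M(t) = M_∞ + (M₀ − M_∞)·e^(−t/τ); t/τ = 7.80/7.766 = 1.004, so e^(−t/τ) = 0.3663.
M(t) = 1282.9 − 430.2 × 0.3663 = 1125.4 Gt C.

1130 Gt C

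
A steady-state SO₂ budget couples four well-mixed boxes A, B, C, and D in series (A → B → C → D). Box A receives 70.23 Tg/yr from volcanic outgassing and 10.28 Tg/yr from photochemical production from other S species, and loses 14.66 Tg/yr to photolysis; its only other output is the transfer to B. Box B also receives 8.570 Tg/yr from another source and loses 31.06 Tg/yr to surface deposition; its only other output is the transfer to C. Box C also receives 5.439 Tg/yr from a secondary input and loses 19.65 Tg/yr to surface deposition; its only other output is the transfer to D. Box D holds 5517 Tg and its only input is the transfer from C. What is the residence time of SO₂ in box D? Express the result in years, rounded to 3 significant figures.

Box A: F(A→B) = (70.23 + 10.28) − 14.66 = 65.850 Tg/yr.
Box B: F(B→C) = (65.850 + 8.570) − 31.06 = 43.360 Tg/yr.
Box C: F(C→D) = (43.360 + 5.439) − 19.65 = 29.149 Tg/yr.
Box D throughput = its input = 29.149 Tg/yr; τ = 5517 / 29.149 = 189.3 yr.

189 yr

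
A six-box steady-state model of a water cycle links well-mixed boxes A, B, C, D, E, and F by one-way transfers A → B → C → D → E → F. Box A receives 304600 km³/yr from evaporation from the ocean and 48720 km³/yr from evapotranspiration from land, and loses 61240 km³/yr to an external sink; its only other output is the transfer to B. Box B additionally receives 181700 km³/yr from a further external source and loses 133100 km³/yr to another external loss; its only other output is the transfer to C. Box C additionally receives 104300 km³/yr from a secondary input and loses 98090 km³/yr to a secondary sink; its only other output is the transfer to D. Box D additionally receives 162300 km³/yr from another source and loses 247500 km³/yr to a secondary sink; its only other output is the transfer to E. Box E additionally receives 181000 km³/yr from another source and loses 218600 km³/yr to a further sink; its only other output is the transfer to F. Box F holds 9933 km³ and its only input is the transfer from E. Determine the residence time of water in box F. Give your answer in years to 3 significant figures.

0.0443 yr

Box A: F(A→B) = (304600 + 48720) − 61240 = 292080 km³/yr.
Box B: F(B→C) = (292080 + 181700) − 133100 = 340680 km³/yr.
Box C: F(C→D) = (340680 + 104300) − 98090 = 346890 km³/yr.
Box D: F(D→E) = (346890 + 162300) − 247500 = 261690 km³/yr.
Box E: F(E→F) = (261690 + 181000) − 218600 = 224090 km³/yr.
Box F throughput = its input = 224090 km³/yr; τ = 9933 / 224090 = 0.04433 yr.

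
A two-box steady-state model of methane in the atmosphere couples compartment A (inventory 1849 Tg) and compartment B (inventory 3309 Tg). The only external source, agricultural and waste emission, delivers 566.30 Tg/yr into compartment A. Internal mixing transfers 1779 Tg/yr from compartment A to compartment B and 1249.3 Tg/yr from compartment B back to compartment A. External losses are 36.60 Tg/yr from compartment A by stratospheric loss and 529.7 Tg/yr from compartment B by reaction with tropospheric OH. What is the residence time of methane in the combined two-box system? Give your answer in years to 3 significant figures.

For the system as a whole, the A↔B exchange is internal and contributes nothing to the throughput; only the external sinks remove mass.
M_total = 1849 + 3309 = 5158.0 Tg.
ΣF_external_out = 36.60 + 529.7 = 566.30 Tg/yr.
τ = M_total / ΣF_ext = 5158.0 / 566.30 = 9.108 yr.

9.11 yr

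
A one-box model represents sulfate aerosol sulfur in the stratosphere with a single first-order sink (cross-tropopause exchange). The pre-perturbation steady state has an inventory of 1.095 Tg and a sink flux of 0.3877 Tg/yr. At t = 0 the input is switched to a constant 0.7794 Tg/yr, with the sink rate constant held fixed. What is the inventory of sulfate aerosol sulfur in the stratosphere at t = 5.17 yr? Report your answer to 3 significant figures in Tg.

τ = M₀/F₀ = 1.095/0.3877 = 2.824 yr; rate constant k = 1/τ.
New steady state M_∞ = F₁/k = F₁·τ = 0.7794 × 2.824 = 2.2013 Tg.
M(t) = M_∞ + (M₀ − M_∞)·e^(−t/τ); t/τ = 5.17/2.824 = 1.831, so e^(−t/τ) = 0.1603.
M(t) = 2.2013 − 1.106 × 0.1603 = 2.0239 Tg.

2.02 Tg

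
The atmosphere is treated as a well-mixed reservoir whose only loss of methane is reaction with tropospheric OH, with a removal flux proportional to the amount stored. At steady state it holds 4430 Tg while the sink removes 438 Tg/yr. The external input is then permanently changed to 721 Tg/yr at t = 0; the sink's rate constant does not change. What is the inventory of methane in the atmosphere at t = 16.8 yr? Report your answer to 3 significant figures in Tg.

Residence time τ = M₀/F₀ = 10.11 yr. The eventual steady state is M_∞ = M₀·(F₁/F₀) = 4430 × 721/438 = 7292.3 Tg.
The anomaly ΔM(t) = M(t) − M_∞ decays as ΔM₀·e^(−t/τ) with ΔM₀ = 4430 − 7292.3 = −2862 Tg.
At t = 16.8 yr, e^(−t/τ) = e^(−1.661) = 0.1899, so ΔM = −543.7 Tg and M = 7292.3 − 543.7 = 6748.6 Tg.

6750 Tg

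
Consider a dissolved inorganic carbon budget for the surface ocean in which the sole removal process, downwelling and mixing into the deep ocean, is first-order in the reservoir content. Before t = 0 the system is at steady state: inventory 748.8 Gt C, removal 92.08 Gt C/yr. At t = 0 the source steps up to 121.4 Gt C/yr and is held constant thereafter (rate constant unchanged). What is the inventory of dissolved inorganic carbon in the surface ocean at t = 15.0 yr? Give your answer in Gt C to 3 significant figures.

950 Gt C

The sink rate constant is k = F₀/M₀ = 92.08/748.8 = 0.1230 yr⁻¹.
Solving dM/dt = F₁ − kM with M(0) = M₀ gives M(t) = F₁/k + (M₀ − F₁/k)·e^(−kt).
F₁/k = 121.4/0.1230 = 987.23 Gt C; kt = 0.1230 × 15.0 = 1.845, e^(−kt) = 0.1581.
M(15.0) = 987.23 + (748.8 − 987.23) × 0.1581 = 987.23 − 37.70 = 949.54 Gt C.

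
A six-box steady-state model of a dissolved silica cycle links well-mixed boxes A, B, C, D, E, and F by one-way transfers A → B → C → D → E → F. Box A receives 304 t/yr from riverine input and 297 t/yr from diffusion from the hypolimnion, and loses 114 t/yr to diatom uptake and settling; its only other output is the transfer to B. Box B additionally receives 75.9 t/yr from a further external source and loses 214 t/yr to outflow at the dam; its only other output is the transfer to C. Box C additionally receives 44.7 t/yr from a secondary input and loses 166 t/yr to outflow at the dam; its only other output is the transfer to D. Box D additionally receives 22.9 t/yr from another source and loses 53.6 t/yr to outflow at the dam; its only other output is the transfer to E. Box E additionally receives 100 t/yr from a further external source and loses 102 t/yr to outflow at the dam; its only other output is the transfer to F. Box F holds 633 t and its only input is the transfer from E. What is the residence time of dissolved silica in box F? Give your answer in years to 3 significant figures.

3.25 yr

Box A: F(A→B) = (304 + 297) − 114 = 487.00 t/yr.
Box B: F(B→C) = (487.00 + 75.9) − 214 = 348.90 t/yr.
Box C: F(C→D) = (348.90 + 44.7) − 166 = 227.60 t/yr.
Box D: F(D→E) = (227.60 + 22.9) − 53.6 = 196.90 t/yr.
Box E: F(E→F) = (196.90 + 100) − 102 = 194.90 t/yr.
Box F throughput = its input = 194.90 t/yr; τ = 633 / 194.90 = 3.248 yr.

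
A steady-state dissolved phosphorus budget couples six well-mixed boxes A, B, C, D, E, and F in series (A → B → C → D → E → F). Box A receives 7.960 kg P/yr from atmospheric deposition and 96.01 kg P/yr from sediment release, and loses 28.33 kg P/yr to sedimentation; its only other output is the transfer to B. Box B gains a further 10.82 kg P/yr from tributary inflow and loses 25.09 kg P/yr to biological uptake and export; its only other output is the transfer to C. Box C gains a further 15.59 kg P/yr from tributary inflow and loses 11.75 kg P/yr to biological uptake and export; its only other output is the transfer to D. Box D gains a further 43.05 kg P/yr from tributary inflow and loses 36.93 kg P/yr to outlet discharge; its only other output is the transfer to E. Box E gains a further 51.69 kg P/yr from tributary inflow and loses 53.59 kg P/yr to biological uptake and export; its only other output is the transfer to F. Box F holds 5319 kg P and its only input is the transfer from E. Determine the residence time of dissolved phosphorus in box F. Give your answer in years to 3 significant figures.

76.6 yr

Box A: F(A→B) = (7.960 + 96.01) − 28.33 = 75.640 kg P/yr.
Box B: F(B→C) = (75.640 + 10.82) − 25.09 = 61.370 kg P/yr.
Box C: F(C→D) = (61.370 + 15.59) − 11.75 = 65.210 kg P/yr.
Box D: F(D→E) = (65.210 + 43.05) − 36.93 = 71.330 kg P/yr.
Box E: F(E→F) = (71.330 + 51.69) − 53.59 = 69.430 kg P/yr.
Box F throughput = its input = 69.430 kg P/yr; τ = 5319 / 69.430 = 76.61 yr.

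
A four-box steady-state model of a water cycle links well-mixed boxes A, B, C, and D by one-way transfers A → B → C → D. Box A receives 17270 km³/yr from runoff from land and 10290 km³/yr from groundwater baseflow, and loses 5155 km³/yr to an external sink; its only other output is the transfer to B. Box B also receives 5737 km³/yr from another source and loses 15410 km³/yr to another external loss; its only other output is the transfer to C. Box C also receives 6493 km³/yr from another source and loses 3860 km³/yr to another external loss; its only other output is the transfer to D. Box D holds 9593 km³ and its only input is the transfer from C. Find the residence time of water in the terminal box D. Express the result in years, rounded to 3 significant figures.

0.624 yr

Box A: F(A→B) = (17270 + 10290) − 5155 = 22405 km³/yr.
Box B: F(B→C) = (22405 + 5737) − 15410 = 12732 km³/yr.
Box C: F(C→D) = (12732 + 6493) − 3860 = 15365 km³/yr.
Box D throughput = its input = 15365 km³/yr; τ = 9593 / 15365 = 0.6243 yr.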